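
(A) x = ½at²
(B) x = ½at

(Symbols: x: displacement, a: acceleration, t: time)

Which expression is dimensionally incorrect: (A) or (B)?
(B)

(A) x = ½at²: LHS [L], RHS [L] ✓
(B) x = ½at: LHS [L], RHS [L T^-1] ✗

Expression (B) x = ½at is dimensionally incorrect.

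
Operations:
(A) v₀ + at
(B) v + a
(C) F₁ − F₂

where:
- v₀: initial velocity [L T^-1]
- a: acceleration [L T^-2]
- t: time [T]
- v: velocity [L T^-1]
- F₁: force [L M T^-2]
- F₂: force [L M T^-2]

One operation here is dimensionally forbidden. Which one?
(B) v + a

(A) v₀ + at: v₀ [L T^-1] and at [L T^-1] — same dimensions ✓
(B) v + a: v [L T^-1] and a [L T^-2] — different dimensions cannot be added/subtracted ✗
(C) F₁ − F₂: F₁ [L M T^-2] and F₂ [L M T^-2] — same dimensions ✓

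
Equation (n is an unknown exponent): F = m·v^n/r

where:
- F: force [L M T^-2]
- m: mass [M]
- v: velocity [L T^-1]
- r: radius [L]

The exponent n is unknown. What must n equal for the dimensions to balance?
n = 2

F has dimensions [L M T^-2]; v has dimensions [L T^-1].
The rest of the RHS has dimensions [L^-1 M], so v^n must supply [L^2 T^-2].
With n = 2: m·v^2/r has dimensions [L M T^-2], matching the LHS ✓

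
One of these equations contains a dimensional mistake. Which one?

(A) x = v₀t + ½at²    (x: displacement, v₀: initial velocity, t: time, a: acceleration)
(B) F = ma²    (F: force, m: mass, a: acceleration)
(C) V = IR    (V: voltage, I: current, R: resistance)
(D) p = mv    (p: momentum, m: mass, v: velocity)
(B) F = ma²

The equation (B) F = ma² is dimensionally incorrect.

LHS (F): [L M T^-2]
RHS (ma²): [L^2 M T^-4] ✗

The dimensions do not match. The other three equations balance.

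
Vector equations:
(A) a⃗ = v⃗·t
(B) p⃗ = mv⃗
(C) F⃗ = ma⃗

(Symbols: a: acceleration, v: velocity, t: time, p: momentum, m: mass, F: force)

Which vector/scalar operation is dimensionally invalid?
(A) a⃗ = v⃗·t

(A) a⃗ = v⃗·t: LHS [L T^-2], RHS [L] ✗ — acceleration is velocity per time; should be v⃗/t
(B) p⃗ = mv⃗: LHS [L M T^-1], RHS [L M T^-1] ✓ — mass (scalar) times velocity (vector)
(C) F⃗ = ma⃗: LHS [L M T^-2], RHS [L M T^-2] ✓ — Force and acceleration are vectors, mass is a scalar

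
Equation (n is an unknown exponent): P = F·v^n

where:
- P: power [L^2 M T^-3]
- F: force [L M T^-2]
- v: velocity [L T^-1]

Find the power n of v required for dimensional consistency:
n = 1

P has dimensions [L^2 M T^-3]; v has dimensions [L T^-1].
The rest of the RHS has dimensions [L M T^-2], so v^n must supply [L T^-1].
With n = 1: F·v^1 has dimensions [L^2 M T^-3], matching the LHS ✓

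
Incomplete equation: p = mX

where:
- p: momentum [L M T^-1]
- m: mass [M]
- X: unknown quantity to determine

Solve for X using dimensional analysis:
X = v (velocity), dimensions [L T^-1]

p has dimensions [L M T^-1]; the rest of the RHS (m) has dimensions [M].
So X must have dimensions [L T^-1] — X = v (velocity).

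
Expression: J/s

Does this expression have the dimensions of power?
Yes

The expression J/s has dimensions [L^2 M T^-3], which is exactly power [L^2 M T^-3].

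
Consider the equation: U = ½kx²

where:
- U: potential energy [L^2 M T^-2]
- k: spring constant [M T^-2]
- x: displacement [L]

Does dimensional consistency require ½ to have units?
No

U has dimensions [L^2 M T^-2] and kx² already has dimensions [L^2 M T^-2], so the equation balances without ½ contributing any dimensions. ½ is a pure (dimensionless) number; changing or removing it would not affect dimensional consistency.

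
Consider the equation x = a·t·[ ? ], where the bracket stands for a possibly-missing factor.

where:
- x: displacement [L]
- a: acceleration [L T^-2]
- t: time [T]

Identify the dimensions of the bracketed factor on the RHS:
[T] — time (e.g. t)

x has dimensions [L]; a·t has dimensions [L T^-1].
The bracketed factor must supply [L] / [L T^-1] = [T].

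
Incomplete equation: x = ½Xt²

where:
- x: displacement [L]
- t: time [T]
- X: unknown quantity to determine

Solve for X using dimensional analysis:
X = a (acceleration), dimensions [L T^-2]

x has dimensions [L]; the rest of the RHS (½ t²) has dimensions [T^2].
So X must have dimensions [L T^-2] — X = a (acceleration).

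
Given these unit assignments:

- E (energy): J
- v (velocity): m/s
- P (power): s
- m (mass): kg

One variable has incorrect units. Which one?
P

The variable P (power) should have units W, not s.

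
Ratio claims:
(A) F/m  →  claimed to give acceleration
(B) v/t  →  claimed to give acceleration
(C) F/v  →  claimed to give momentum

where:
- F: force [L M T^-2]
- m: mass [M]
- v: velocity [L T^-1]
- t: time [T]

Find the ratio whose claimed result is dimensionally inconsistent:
(C) F/v does not give momentum

(A) F/m: [L T^-2] = acceleration [L T^-2] ✓
(B) v/t: [L T^-2] = acceleration [L T^-2] ✓
(C) F/v: [M T^-1] ≠ momentum [L M T^-1] ✗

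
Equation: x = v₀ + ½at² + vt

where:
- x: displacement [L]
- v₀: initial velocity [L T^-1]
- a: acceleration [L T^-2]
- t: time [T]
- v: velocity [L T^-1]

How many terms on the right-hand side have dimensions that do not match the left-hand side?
1

LHS x: [L]
- v₀: [L T^-1] ✗
- ½at²: [L] ✓
- vt: [L] ✓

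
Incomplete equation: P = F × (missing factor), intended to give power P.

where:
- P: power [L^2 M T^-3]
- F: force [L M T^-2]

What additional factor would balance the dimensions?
v (velocity), dimensions [L T^-1]

P has dimensions [L^2 M T^-3] and F has dimensions [L M T^-2].
The missing factor must have dimensions [L^2 M T^-3] / [L M T^-2] = [L T^-1], i.e. velocity (v).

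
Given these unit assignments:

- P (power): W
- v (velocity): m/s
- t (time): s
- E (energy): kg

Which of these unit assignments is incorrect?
E

The variable E (energy) should have units J, not kg.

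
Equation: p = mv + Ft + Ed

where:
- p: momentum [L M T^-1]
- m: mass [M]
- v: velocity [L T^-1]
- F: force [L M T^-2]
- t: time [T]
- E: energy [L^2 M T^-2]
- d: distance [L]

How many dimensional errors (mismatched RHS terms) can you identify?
1

LHS p: [L M T^-1]
- mv: [L M T^-1] ✓
- Ft: [L M T^-1] ✓
- Ed: [L^3 M T^-2] ✗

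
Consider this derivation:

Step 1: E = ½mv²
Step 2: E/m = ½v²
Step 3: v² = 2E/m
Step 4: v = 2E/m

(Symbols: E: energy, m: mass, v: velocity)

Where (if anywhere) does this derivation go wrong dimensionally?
Step 4

Step 1: E = ½mv² → LHS [L^2 M T^-2], RHS [L^2 M T^-2] ✓
Step 2: E/m = ½v² → LHS [L^2 T^-2], RHS [L^2 T^-2] ✓
Step 3: v² = 2E/m → LHS [L^2 T^-2], RHS [L^2 T^-2] ✓
Step 4: v = 2E/m → LHS [L T^-1], RHS [L^2 T^-2] ✗

The first dimensional inconsistency appears in step 4: v = 2E/m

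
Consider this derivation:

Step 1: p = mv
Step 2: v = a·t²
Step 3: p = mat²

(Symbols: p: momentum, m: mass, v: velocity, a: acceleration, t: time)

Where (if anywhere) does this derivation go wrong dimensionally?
Step 2

Step 1: p = mv → LHS [L M T^-1], RHS [L M T^-1] ✓
Step 2: v = a·t² → LHS [L T^-1], RHS [L] ✗

The first dimensional inconsistency appears in step 2: v = a·t²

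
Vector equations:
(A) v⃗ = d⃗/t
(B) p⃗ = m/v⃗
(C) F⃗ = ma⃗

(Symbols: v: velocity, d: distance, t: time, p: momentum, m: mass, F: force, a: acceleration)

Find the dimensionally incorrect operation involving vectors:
(B) p⃗ = m/v⃗

(A) v⃗ = d⃗/t: LHS [L T^-1], RHS [L T^-1] ✓ — displacement (vector) divided by time (scalar)
(B) p⃗ = m/v⃗: LHS [L M T^-1], RHS [L^-1 M T] ✗ — momentum is mass times velocity; should be mv⃗ (and division by a vector is undefined)
(C) F⃗ = ma⃗: LHS [L M T^-2], RHS [L M T^-2] ✓ — Force and acceleration are vectors, mass is a scalar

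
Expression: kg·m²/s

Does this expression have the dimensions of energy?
No

The expression kg·m²/s has dimensions [L^2 M T^-1], but energy has dimensions [L^2 M T^-2].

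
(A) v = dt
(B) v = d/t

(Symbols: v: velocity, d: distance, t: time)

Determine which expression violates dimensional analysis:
(A)

(A) v = dt: LHS [L T^-1], RHS [L T] ✗
(B) v = d/t: LHS [L T^-1], RHS [L T^-1] ✓

Expression (A) v = dt is dimensionally incorrect.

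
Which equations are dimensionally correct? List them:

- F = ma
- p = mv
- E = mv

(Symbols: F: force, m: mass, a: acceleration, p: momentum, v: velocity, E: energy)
Dimensionally correct: F = ma, p = mv
Dimensionally incorrect: E = mv
Ordered (correct first, then incorrect): F = ma, p = mv, E = mv

- F = ma: LHS [L M T^-2], RHS [L M T^-2] → correct ✓
- p = mv: LHS [L M T^-1], RHS [L M T^-1] → correct ✓
- E = mv: LHS [L^2 M T^-2], RHS [L M T^-1] → incorrect ✗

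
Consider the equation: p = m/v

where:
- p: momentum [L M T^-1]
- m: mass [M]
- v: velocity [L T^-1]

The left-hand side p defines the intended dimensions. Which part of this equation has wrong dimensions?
The right-hand side term m/v

p has dimensions [L M T^-1], but m/v has dimensions [L^-1 M T], so the term m/v is dimensionally wrong for p.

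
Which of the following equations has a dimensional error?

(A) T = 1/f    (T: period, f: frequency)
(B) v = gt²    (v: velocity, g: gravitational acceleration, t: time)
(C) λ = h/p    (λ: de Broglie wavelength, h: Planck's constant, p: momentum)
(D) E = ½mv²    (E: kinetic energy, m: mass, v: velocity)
(B) v = gt²

The equation (B) v = gt² is dimensionally incorrect.

LHS (v): [L T^-1]
RHS (gt²): [L] ✗

The dimensions do not match. The other three equations balance.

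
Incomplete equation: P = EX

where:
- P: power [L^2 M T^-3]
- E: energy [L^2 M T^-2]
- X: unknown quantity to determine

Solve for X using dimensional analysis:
X = f (inverse time / frequency (1/t)), dimensions [T^-1]

P has dimensions [L^2 M T^-3]; the rest of the RHS (E) has dimensions [L^2 M T^-2].
So X must have dimensions [T^-1] — X = f (inverse time / frequency (1/t)).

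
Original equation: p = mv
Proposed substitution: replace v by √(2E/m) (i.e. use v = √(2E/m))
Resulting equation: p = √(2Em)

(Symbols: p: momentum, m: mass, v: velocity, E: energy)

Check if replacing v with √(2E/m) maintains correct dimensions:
Yes

[v] = [L T^-1] and [√(2E/m)] = [L T^-1]. These match, so the substitution replaces a quantity by one of the same dimensions and the result p = √(2Em) has LHS [L M T^-1] vs RHS [L M T^-1] — still consistent.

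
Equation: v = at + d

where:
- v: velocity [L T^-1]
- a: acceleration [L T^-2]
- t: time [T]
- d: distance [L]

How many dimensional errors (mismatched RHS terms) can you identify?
1

LHS v: [L T^-1]
- at: [L T^-1] ✓
- d: [L] ✗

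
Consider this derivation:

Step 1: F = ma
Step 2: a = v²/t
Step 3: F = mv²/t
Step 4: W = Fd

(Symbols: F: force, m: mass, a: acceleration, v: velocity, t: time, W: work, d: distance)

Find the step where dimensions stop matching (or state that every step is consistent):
Step 2

Step 1: F = ma → LHS [L M T^-2], RHS [L M T^-2] ✓
Step 2: a = v²/t → LHS [L T^-2], RHS [L^2 T^-3] ✗

The first dimensional inconsistency appears in step 2: a = v²/t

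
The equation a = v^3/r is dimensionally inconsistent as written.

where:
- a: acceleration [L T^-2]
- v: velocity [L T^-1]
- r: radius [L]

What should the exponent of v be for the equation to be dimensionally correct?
The exponent of v should be 2: a = v^2/r

The LHS a has dimensions [L T^-2]; v has dimensions [L T^-1].
As written, the RHS v^3/r (exponent 3 on v) has dimensions [L^2 T^-3], which does not match.
With exponent 2, the RHS v^2/r has dimensions [L T^-2], matching the LHS.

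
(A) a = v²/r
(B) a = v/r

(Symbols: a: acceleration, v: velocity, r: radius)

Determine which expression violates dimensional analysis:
(B)

(A) a = v²/r: LHS [L T^-2], RHS [L T^-2] ✓
(B) a = v/r: LHS [L T^-2], RHS [T^-1] ✗

Expression (B) a = v/r is dimensionally incorrect.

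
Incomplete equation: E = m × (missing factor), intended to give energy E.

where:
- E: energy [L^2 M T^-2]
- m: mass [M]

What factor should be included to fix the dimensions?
v² (velocity squared), dimensions [L^2 T^-2]

E has dimensions [L^2 M T^-2] and m has dimensions [M].
The missing factor must have dimensions [L^2 M T^-2] / [M] = [L^2 T^-2], i.e. velocity squared (v²).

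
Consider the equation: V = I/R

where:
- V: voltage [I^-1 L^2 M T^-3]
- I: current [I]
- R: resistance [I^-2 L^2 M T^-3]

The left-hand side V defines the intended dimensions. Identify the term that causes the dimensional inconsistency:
The right-hand side term I/R

V has dimensions [I^-1 L^2 M T^-3], but I/R has dimensions [I^3 L^-2 M^-1 T^3], so the term I/R is dimensionally wrong for V.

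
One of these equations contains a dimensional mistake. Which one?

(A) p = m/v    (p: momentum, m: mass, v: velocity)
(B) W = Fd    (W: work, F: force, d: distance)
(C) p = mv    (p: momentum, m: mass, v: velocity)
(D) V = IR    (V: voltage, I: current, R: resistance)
(A) p = m/v

The equation (A) p = m/v is dimensionally incorrect.

LHS (p): [L M T^-1]
RHS (m/v): [L^-1 M T] ✗

The dimensions do not match. The other three equations balance.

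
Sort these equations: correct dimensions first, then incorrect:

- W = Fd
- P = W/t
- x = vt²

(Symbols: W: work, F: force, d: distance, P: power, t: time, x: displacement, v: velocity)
Dimensionally correct: W = Fd, P = W/t
Dimensionally incorrect: x = vt²
Ordered (correct first, then incorrect): W = Fd, P = W/t, x = vt²

- W = Fd: LHS [L^2 M T^-2], RHS [L^2 M T^-2] → correct ✓
- P = W/t: LHS [L^2 M T^-3], RHS [L^2 M T^-3] → correct ✓
- x = vt²: LHS [L], RHS [L T] → incorrect ✗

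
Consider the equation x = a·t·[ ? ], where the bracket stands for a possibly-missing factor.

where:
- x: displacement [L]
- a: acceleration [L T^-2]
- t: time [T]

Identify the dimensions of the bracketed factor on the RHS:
[T] — time (e.g. t)

x has dimensions [L]; a·t has dimensions [L T^-1].
The bracketed factor must supply [L] / [L T^-1] = [T].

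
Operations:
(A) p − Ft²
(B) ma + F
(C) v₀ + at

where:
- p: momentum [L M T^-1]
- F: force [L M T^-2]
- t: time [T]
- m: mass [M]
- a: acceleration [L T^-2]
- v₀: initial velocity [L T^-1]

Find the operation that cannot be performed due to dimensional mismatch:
(A) p − Ft²

(A) p − Ft²: p [L M T^-1] and Ft² [L M] — different dimensions cannot be added/subtracted ✗
(B) ma + F: ma [L M T^-2] and F [L M T^-2] — same dimensions ✓
(C) v₀ + at: v₀ [L T^-1] and at [L T^-1] — same dimensions ✓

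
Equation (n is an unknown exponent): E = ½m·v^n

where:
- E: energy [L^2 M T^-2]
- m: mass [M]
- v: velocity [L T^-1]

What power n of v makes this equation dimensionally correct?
n = 2

E has dimensions [L^2 M T^-2]; v has dimensions [L T^-1].
The rest of the RHS has dimensions [M], so v^n must supply [L^2 T^-2].
With n = 2: ½m·v^2 has dimensions [L^2 M T^-2], matching the LHS ✓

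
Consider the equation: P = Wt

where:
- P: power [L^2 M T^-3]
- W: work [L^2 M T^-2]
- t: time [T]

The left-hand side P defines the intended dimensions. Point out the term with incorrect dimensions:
The right-hand side term Wt

P has dimensions [L^2 M T^-3], but Wt has dimensions [L^2 M T^-1], so the term Wt is dimensionally wrong for P.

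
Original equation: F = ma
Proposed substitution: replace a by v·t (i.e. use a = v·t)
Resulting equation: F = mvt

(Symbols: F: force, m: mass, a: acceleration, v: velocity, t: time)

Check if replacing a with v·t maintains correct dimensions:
No

[a] = [L T^-2] and [v·t] = [L]. These differ, so the substitution replaces a quantity by one of different dimensions and the result F = mvt has LHS [L M T^-2] vs RHS [L M] — inconsistent.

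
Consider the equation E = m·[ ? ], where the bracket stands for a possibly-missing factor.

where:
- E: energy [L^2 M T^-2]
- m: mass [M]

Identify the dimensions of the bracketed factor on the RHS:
[L^2 T^-2] — velocity squared (e.g. v²)

E has dimensions [L^2 M T^-2]; m has dimensions [M].
The bracketed factor must supply [L^2 M T^-2] / [M] = [L^2 T^-2].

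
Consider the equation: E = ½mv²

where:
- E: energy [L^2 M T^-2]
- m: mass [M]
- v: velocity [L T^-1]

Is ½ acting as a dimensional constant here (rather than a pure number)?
No

E has dimensions [L^2 M T^-2] and mv² already has dimensions [L^2 M T^-2], so the equation balances without ½ contributing any dimensions. ½ is a pure (dimensionless) number; changing or removing it would not affect dimensional consistency.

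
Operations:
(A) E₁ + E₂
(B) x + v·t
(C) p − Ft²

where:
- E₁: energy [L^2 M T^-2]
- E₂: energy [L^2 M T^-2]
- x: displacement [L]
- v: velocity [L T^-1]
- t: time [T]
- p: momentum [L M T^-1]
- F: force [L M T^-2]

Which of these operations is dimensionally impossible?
(C) p − Ft²

(A) E₁ + E₂: E₁ [L^2 M T^-2] and E₂ [L^2 M T^-2] — same dimensions ✓
(B) x + v·t: x [L] and v·t [L] — same dimensions ✓
(C) p − Ft²: p [L M T^-1] and Ft² [L M] — different dimensions cannot be added/subtracted ✗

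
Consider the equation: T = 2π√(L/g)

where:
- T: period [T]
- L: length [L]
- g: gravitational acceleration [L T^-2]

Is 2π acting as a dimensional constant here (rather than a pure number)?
No

T has dimensions [T] and √(L/g) already has dimensions [T], so the equation balances without 2π contributing any dimensions. 2π is a pure (dimensionless) number; changing or removing it would not affect dimensional consistency.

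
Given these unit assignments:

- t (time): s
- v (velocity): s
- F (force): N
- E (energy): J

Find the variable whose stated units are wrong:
v

The variable v (velocity) should have units m/s, not s.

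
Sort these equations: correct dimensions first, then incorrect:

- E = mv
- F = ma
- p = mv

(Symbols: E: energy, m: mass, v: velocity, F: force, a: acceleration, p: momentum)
Dimensionally correct: F = ma, p = mv
Dimensionally incorrect: E = mv
Ordered (correct first, then incorrect): F = ma, p = mv, E = mv

- E = mv: LHS [L^2 M T^-2], RHS [L M T^-1] → incorrect ✗
- F = ma: LHS [L M T^-2], RHS [L M T^-2] → correct ✓
- p = mv: LHS [L M T^-1], RHS [L M T^-1] → correct ✓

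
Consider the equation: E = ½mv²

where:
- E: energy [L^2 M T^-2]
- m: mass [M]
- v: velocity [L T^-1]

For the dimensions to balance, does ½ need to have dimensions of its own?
No

E has dimensions [L^2 M T^-2] and mv² already has dimensions [L^2 M T^-2], so the equation balances without ½ contributing any dimensions. ½ is a pure (dimensionless) number; changing or removing it would not affect dimensional consistency.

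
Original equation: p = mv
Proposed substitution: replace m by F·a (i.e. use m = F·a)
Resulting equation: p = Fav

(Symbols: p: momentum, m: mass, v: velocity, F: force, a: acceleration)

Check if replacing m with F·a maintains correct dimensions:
No

[m] = [M] and [F·a] = [L^2 M T^-4]. These differ, so the substitution replaces a quantity by one of different dimensions and the result p = Fav has LHS [L M T^-1] vs RHS [L^3 M T^-5] — inconsistent.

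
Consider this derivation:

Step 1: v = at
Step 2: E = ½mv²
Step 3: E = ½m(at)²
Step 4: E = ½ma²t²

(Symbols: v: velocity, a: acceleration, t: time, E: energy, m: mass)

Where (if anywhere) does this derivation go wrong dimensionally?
No step introduces an error — all steps are dimensionally consistent.

Step 1: v = at → LHS [L T^-1], RHS [L T^-1] ✓
Step 2: E = ½mv² → LHS [L^2 M T^-2], RHS [L^2 M T^-2] ✓
Step 3: E = ½m(at)² → LHS [L^2 M T^-2], RHS [L^2 M T^-2] ✓
Step 4: E = ½ma²t² → LHS [L^2 M T^-2], RHS [L^2 M T^-2] ✓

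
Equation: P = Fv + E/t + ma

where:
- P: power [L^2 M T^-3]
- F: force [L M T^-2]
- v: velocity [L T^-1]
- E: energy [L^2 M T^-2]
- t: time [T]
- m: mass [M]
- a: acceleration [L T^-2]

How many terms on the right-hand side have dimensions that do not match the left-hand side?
1

LHS P: [L^2 M T^-3]
- Fv: [L^2 M T^-3] ✓
- E/t: [L^2 M T^-3] ✓
- ma: [L M T^-2] ✗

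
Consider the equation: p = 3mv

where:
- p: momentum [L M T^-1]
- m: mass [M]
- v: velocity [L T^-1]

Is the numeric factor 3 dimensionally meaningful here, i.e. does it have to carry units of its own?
No

p has dimensions [L M T^-1] and mv already has dimensions [L M T^-1], so the equation balances without 3 contributing any dimensions. 3 is a pure (dimensionless) number; changing or removing it would not affect dimensional consistency.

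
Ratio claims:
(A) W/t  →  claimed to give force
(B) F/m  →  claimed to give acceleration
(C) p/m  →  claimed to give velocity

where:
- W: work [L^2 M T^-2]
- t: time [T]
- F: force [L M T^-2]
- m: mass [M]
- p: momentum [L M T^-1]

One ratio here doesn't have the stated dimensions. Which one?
(A) W/t does not give force

(A) W/t: [L^2 M T^-3] ≠ force [L M T^-2] ✗
(B) F/m: [L T^-2] = acceleration [L T^-2] ✓
(C) p/m: [L T^-1] = velocity [L T^-1] ✓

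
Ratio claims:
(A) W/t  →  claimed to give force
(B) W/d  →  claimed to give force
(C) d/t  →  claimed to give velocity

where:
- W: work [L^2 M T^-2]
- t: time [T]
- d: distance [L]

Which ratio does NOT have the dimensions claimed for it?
(A) W/t does not give force

(A) W/t: [L^2 M T^-3] ≠ force [L M T^-2] ✗
(B) W/d: [L M T^-2] = force [L M T^-2] ✓
(C) d/t: [L T^-1] = velocity [L T^-1] ✓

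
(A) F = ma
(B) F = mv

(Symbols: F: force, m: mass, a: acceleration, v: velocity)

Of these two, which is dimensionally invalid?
(B)

(A) F = ma: LHS [L M T^-2], RHS [L M T^-2] ✓
(B) F = mv: LHS [L M T^-2], RHS [L M T^-1] ✗

Expression (B) F = mv is dimensionally incorrect.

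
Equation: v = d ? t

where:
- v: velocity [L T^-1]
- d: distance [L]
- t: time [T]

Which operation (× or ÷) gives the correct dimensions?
division (÷): v = d ÷ t

v [L T^-1]; d [L]; t [T].
d × t → [L T] ✗
d ÷ t → [L T^-1] ✓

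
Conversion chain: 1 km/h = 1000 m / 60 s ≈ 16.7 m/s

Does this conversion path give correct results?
The chain is incorrect (it contains an error).

Incorrect: 1 h = 3600 s, not 60 s (1 km/h ≈ 0.278 m/s)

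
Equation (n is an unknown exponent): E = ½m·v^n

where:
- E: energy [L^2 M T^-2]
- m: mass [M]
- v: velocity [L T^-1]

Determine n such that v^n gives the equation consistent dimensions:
n = 2

E has dimensions [L^2 M T^-2]; v has dimensions [L T^-1].
The rest of the RHS has dimensions [M], so v^n must supply [L^2 T^-2].
With n = 2: ½m·v^2 has dimensions [L^2 M T^-2], matching the LHS ✓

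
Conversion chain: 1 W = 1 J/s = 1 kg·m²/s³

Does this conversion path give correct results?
The chain is correct (no errors).

Correct: Watt is Joule per second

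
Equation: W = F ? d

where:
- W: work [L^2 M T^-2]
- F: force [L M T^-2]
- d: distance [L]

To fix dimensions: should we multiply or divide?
multiplication (×): W = F × d

W [L^2 M T^-2]; F [L M T^-2]; d [L].
F × d → [L^2 M T^-2] ✓
F ÷ d → [M T^-2] ✗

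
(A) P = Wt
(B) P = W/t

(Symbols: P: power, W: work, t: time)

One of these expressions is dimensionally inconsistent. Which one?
(A)

(A) P = Wt: LHS [L^2 M T^-3], RHS [L^2 M T^-1] ✗
(B) P = W/t: LHS [L^2 M T^-3], RHS [L^2 M T^-3] ✓

Expression (A) P = Wt is dimensionally incorrect.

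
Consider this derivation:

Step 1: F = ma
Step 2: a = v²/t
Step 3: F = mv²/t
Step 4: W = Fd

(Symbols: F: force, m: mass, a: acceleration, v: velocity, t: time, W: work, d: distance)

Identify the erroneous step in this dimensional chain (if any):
Step 2

Step 1: F = ma → LHS [L M T^-2], RHS [L M T^-2] ✓
Step 2: a = v²/t → LHS [L T^-2], RHS [L^2 T^-3] ✗

The first dimensional inconsistency appears in step 2: a = v²/t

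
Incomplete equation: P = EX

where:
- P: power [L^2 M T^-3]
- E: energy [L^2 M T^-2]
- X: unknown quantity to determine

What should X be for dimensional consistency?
X = f (inverse time / frequency (1/t)), dimensions [T^-1]

P has dimensions [L^2 M T^-3]; the rest of the RHS (E) has dimensions [L^2 M T^-2].
So X must have dimensions [T^-1] — X = f (inverse time / frequency (1/t)).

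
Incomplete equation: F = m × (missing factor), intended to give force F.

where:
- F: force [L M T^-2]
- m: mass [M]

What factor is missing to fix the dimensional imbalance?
a (acceleration), dimensions [L T^-2]

F has dimensions [L M T^-2] and m has dimensions [M].
The missing factor must have dimensions [L M T^-2] / [M] = [L T^-2], i.e. acceleration (a).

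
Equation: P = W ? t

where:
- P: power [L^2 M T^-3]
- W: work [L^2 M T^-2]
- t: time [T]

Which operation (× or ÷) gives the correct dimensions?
division (÷): P = W ÷ t

P [L^2 M T^-3]; W [L^2 M T^-2]; t [T].
W × t → [L^2 M T^-1] ✗
W ÷ t → [L^2 M T^-3] ✓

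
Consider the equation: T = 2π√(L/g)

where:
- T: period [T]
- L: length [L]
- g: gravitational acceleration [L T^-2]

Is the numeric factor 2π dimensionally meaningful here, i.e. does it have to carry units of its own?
No

T has dimensions [T] and √(L/g) already has dimensions [T], so the equation balances without 2π contributing any dimensions. 2π is a pure (dimensionless) number; changing or removing it would not affect dimensional consistency.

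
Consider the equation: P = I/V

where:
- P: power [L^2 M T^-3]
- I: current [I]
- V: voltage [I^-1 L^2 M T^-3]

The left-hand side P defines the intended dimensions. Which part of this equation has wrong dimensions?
The right-hand side term I/V

P has dimensions [L^2 M T^-3], but I/V has dimensions [I^2 L^-2 M^-1 T^3], so the term I/V is dimensionally wrong for P.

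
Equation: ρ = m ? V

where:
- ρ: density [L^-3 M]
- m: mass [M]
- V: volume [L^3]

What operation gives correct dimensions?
division (÷): ρ = m ÷ V

ρ [L^-3 M]; m [M]; V [L^3].
m × V → [L^3 M] ✗
m ÷ V → [L^-3 M] ✓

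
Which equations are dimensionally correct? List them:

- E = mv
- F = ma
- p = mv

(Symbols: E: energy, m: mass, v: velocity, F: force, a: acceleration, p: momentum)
Dimensionally correct: F = ma, p = mv
Dimensionally incorrect: E = mv
Ordered (correct first, then incorrect): F = ma, p = mv, E = mv

- E = mv: LHS [L^2 M T^-2], RHS [L M T^-1] → incorrect ✗
- F = ma: LHS [L M T^-2], RHS [L M T^-2] → correct ✓
- p = mv: LHS [L M T^-1], RHS [L M T^-1] → correct ✓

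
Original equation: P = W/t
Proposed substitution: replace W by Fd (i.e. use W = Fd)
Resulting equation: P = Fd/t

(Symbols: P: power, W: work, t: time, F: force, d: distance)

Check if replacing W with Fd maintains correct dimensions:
Yes

[W] = [L^2 M T^-2] and [Fd] = [L^2 M T^-2]. These match, so the substitution replaces a quantity by one of the same dimensions and the result P = Fd/t has LHS [L^2 M T^-3] vs RHS [L^2 M T^-3] — still consistent.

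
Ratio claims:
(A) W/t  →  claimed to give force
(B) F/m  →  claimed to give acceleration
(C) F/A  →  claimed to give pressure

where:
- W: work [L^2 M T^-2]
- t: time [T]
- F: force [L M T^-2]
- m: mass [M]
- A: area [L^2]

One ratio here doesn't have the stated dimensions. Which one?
(A) W/t does not give force

(A) W/t: [L^2 M T^-3] ≠ force [L M T^-2] ✗
(B) F/m: [L T^-2] = acceleration [L T^-2] ✓
(C) F/A: [L^-1 M T^-2] = pressure [L^-1 M T^-2] ✓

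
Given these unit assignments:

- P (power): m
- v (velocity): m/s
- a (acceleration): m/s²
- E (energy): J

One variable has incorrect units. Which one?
P

The variable P (power) should have units W, not m.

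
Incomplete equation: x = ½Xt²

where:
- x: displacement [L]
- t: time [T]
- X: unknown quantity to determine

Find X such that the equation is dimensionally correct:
X = a (acceleration), dimensions [L T^-2]

x has dimensions [L]; the rest of the RHS (½ t²) has dimensions [T^2].
So X must have dimensions [L T^-2] — X = a (acceleration).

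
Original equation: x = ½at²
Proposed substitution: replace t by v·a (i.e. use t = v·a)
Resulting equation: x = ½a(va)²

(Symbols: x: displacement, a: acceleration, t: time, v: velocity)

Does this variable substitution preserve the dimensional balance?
No

[t] = [T] and [v·a] = [L^2 T^-3]. These differ, so the substitution replaces a quantity by one of different dimensions and the result x = ½a(va)² has LHS [L] vs RHS [L^5 T^-8] — inconsistent.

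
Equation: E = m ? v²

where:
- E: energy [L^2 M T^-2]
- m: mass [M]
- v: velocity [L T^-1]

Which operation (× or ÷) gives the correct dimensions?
multiplication (×): E = m × v²

E [L^2 M T^-2]; m [M]; v² [L^2 T^-2].
m × v² → [L^2 M T^-2] ✓
m ÷ v² → [L^-2 M T^2] ✗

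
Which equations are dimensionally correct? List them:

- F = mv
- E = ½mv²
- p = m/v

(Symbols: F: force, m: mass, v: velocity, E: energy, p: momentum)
Dimensionally correct: E = ½mv²
Dimensionally incorrect: F = mv, p = m/v
Ordered (correct first, then incorrect): E = ½mv², F = mv, p = m/v

- F = mv: LHS [L M T^-2], RHS [L M T^-1] → incorrect ✗
- E = ½mv²: LHS [L^2 M T^-2], RHS [L^2 M T^-2] → correct ✓
- p = m/v: LHS [L M T^-1], RHS [L^-1 M T] → incorrect ✗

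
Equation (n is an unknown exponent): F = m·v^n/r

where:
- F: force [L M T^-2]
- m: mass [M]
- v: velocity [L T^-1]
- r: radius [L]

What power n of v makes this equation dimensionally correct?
n = 2

F has dimensions [L M T^-2]; v has dimensions [L T^-1].
The rest of the RHS has dimensions [L^-1 M], so v^n must supply [L^2 T^-2].
With n = 2: m·v^2/r has dimensions [L M T^-2], matching the LHS ✓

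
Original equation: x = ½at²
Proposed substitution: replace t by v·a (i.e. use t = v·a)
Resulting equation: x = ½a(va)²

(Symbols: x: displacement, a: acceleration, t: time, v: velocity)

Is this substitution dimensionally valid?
No

[t] = [T] and [v·a] = [L^2 T^-3]. These differ, so the substitution replaces a quantity by one of different dimensions and the result x = ½a(va)² has LHS [L] vs RHS [L^5 T^-8] — inconsistent.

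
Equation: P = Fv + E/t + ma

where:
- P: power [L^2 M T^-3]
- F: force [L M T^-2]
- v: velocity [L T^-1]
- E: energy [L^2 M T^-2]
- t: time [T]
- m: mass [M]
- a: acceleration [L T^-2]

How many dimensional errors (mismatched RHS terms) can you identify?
1

LHS P: [L^2 M T^-3]
- Fv: [L^2 M T^-3] ✓
- E/t: [L^2 M T^-3] ✓
- ma: [L M T^-2] ✗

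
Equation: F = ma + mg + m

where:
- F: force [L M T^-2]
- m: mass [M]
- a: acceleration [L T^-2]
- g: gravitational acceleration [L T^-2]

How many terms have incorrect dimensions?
1

LHS F: [L M T^-2]
- ma: [L M T^-2] ✓
- mg: [L M T^-2] ✓
- m: [M] ✗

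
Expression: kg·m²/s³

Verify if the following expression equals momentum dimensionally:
No

The expression kg·m²/s³ has dimensions [L^2 M T^-3], but momentum has dimensions [L M T^-1].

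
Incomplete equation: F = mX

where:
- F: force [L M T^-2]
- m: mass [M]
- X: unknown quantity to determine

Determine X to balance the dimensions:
X = a (acceleration), dimensions [L T^-2]

F has dimensions [L M T^-2]; the rest of the RHS (m) has dimensions [M].
So X must have dimensions [L T^-2] — X = a (acceleration).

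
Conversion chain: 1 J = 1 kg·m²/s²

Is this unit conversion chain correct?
The chain is correct (no errors).

Correct: Joule is defined as kg·m²/s²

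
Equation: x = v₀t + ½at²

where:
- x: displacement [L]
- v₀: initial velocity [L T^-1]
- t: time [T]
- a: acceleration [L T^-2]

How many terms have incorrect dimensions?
0

LHS x: [L]
- v₀t: [L] ✓
- ½at²: [L] ✓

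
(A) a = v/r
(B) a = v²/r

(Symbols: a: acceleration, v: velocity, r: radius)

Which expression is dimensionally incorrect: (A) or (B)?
(A)

(A) a = v/r: LHS [L T^-2], RHS [T^-1] ✗
(B) a = v²/r: LHS [L T^-2], RHS [L T^-2] ✓

Expression (A) a = v/r is dimensionally incorrect.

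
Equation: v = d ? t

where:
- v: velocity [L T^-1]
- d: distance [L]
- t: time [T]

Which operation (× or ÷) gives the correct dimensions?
division (÷): v = d ÷ t

v [L T^-1]; d [L]; t [T].
d × t → [L T] ✗
d ÷ t → [L T^-1] ✓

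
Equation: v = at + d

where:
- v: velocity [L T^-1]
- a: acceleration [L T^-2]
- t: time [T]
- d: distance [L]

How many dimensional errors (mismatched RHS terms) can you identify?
1

LHS v: [L T^-1]
- at: [L T^-1] ✓
- d: [L] ✗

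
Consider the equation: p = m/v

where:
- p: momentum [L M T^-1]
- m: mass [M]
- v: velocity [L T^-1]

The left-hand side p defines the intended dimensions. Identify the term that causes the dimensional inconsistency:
The right-hand side term m/v

p has dimensions [L M T^-1], but m/v has dimensions [L^-1 M T], so the term m/v is dimensionally wrong for p.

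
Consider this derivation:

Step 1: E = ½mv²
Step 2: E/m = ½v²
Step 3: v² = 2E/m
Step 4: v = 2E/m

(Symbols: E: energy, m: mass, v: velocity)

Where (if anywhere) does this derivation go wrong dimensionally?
Step 4

Step 1: E = ½mv² → LHS [L^2 M T^-2], RHS [L^2 M T^-2] ✓
Step 2: E/m = ½v² → LHS [L^2 T^-2], RHS [L^2 T^-2] ✓
Step 3: v² = 2E/m → LHS [L^2 T^-2], RHS [L^2 T^-2] ✓
Step 4: v = 2E/m → LHS [L T^-1], RHS [L^2 T^-2] ✗

The first dimensional inconsistency appears in step 4: v = 2E/m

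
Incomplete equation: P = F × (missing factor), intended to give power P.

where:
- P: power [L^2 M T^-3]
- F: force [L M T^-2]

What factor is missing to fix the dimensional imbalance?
v (velocity), dimensions [L T^-1]

P has dimensions [L^2 M T^-3] and F has dimensions [L M T^-2].
The missing factor must have dimensions [L^2 M T^-3] / [L M T^-2] = [L T^-1], i.e. velocity (v).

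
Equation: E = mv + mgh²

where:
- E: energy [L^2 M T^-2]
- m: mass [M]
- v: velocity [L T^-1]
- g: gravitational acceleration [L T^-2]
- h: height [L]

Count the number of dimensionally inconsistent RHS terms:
2

LHS E: [L^2 M T^-2]
- mv: [L M T^-1] ✗
- mgh²: [L^3 M T^-2] ✗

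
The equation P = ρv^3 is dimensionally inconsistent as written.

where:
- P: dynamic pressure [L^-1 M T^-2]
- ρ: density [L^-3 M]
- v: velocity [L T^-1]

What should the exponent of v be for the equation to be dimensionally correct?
The exponent of v should be 2: P = ρv^2

The LHS P has dimensions [L^-1 M T^-2]; v has dimensions [L T^-1].
As written, the RHS ρv^3 (exponent 3 on v) has dimensions [M T^-3], which does not match.
With exponent 2, the RHS ρv^2 has dimensions [L^-1 M T^-2], matching the LHS.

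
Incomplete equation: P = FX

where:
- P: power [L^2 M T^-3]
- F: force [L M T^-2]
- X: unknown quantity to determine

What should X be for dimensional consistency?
X = v (velocity), dimensions [L T^-1]

P has dimensions [L^2 M T^-3]; the rest of the RHS (F) has dimensions [L M T^-2].
So X must have dimensions [L T^-1] — X = v (velocity).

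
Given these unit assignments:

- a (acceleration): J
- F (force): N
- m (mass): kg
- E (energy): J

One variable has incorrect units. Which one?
a

The variable a (acceleration) should have units m/s², not J.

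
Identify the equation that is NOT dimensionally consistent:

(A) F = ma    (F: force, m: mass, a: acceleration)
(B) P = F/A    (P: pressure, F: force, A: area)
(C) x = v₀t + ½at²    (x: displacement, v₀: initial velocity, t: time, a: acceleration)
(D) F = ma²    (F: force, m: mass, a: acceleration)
(D) F = ma²

The equation (D) F = ma² is dimensionally incorrect.

LHS (F): [L M T^-2]
RHS (ma²): [L^2 M T^-4] ✗

The dimensions do not match. The other three equations balance.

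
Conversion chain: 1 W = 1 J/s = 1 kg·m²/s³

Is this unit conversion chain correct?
The chain is correct (no errors).

Correct: Watt is Joule per second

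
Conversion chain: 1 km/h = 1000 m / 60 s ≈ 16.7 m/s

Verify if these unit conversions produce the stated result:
The chain is incorrect (it contains an error).

Incorrect: 1 h = 3600 s, not 60 s (1 km/h ≈ 0.278 m/s)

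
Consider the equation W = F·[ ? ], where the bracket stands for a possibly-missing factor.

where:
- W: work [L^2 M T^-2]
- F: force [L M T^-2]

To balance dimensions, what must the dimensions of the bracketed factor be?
[L] — length (e.g. a distance d)

W has dimensions [L^2 M T^-2]; F has dimensions [L M T^-2].
The bracketed factor must supply [L^2 M T^-2] / [L M T^-2] = [L].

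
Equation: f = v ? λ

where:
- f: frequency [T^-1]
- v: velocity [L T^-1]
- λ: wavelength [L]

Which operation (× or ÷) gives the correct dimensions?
division (÷): f = v ÷ λ

f [T^-1]; v [L T^-1]; λ [L].
v × λ → [L^2 T^-1] ✗
v ÷ λ → [T^-1] ✓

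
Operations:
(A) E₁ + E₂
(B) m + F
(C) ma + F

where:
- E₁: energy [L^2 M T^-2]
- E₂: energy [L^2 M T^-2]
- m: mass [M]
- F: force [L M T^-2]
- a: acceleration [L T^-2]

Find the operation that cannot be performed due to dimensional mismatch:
(B) m + F

(A) E₁ + E₂: E₁ [L^2 M T^-2] and E₂ [L^2 M T^-2] — same dimensions ✓
(B) m + F: m [M] and F [L M T^-2] — different dimensions cannot be added/subtracted ✗
(C) ma + F: ma [L M T^-2] and F [L M T^-2] — same dimensions ✓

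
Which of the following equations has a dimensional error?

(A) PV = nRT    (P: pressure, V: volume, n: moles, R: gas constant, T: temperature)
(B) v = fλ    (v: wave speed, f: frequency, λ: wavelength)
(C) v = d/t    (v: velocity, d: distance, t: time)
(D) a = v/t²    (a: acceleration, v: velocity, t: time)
(D) a = v/t²

The equation (D) a = v/t² is dimensionally incorrect.

LHS (a): [L T^-2]
RHS (v/t²): [L T^-3] ✗

The dimensions do not match. The other three equations balance.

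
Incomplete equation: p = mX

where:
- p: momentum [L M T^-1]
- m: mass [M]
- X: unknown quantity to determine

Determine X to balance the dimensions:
X = v (velocity), dimensions [L T^-1]

p has dimensions [L M T^-1]; the rest of the RHS (m) has dimensions [M].
So X must have dimensions [L T^-1] — X = v (velocity).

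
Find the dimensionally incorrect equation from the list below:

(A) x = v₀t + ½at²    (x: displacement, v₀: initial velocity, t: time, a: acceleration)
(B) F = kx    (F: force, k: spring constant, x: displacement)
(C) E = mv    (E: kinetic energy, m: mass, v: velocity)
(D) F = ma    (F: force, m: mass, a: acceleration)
(C) E = mv

The equation (C) E = mv is dimensionally incorrect.

LHS (E): [L^2 M T^-2]
RHS (mv): [L M T^-1] ✗

The dimensions do not match. The other three equations balance.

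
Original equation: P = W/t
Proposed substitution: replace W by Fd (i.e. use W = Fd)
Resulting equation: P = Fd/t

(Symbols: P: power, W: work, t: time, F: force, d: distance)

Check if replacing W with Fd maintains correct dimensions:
Yes

[W] = [L^2 M T^-2] and [Fd] = [L^2 M T^-2]. These match, so the substitution replaces a quantity by one of the same dimensions and the result P = Fd/t has LHS [L^2 M T^-3] vs RHS [L^2 M T^-3] — still consistent.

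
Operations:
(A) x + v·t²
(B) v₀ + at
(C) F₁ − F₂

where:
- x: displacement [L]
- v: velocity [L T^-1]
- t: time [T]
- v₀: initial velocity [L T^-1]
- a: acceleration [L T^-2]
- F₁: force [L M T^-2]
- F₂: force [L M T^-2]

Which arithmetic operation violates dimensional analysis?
(A) x + v·t²

(A) x + v·t²: x [L] and v·t² [L T] — different dimensions cannot be added/subtracted ✗
(B) v₀ + at: v₀ [L T^-1] and at [L T^-1] — same dimensions ✓
(C) F₁ − F₂: F₁ [L M T^-2] and F₂ [L M T^-2] — same dimensions ✓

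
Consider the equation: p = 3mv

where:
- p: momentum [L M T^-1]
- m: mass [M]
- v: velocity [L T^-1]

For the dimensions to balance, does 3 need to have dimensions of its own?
No

p has dimensions [L M T^-1] and mv already has dimensions [L M T^-1], so the equation balances without 3 contributing any dimensions. 3 is a pure (dimensionless) number; changing or removing it would not affect dimensional consistency.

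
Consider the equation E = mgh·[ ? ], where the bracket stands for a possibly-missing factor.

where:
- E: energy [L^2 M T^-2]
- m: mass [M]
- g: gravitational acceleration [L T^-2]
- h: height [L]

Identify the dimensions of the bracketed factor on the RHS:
Nothing is missing — the bracketed factor must be dimensionless.

E has dimensions [L^2 M T^-2] and mgh already has dimensions [L^2 M T^-2], so E = mgh is dimensionally complete.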